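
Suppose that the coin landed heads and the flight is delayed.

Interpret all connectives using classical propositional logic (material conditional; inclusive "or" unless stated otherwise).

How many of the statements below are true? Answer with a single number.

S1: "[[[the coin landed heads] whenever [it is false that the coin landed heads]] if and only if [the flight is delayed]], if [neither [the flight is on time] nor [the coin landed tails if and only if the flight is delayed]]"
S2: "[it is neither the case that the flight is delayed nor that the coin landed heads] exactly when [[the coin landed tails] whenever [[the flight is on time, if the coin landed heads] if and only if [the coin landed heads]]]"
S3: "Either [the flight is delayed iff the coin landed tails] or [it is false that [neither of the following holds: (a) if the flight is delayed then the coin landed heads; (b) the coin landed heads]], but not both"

2

Let Q = "the flight is delayed" (True), P = "the coin landed heads" (True).

S1: Formalization: (not Q nor (not P iff Q)) -> ((not P -> P) iff Q)

not Q = not True = False
not P = not True = False
not P iff Q = False iff True = False
not Q nor (not P iff Q) = False nor False = True
not P = not True = False
not P -> P = False -> True = True
(not P -> P) iff Q = True iff True = True
(not Q nor (not P iff Q)) -> ((not P -> P) iff Q) = True -> True = True
Hence S1 is true.

S2: This is (Q nor P) iff (((P -> not Q) iff P) -> not P).

Q nor P = True nor True = False
not Q = not True = False
P -> not Q = True -> False = False
(P -> not Q) iff P = False iff True = False
not P = not True = False
((P -> not Q) iff P) -> not P = False -> False = True
(Q nor P) iff (((P -> not Q) iff P) -> not P) = False iff True = False
So S2 is false.

S3: Parsed as (Q iff not P) xor not ((Q -> P) nor P)

not P = not True = False
Q iff not P = True iff False = False
Q -> P = True -> True = True
(Q -> P) nor P = True nor True = False
not ((Q -> P) nor P) = not False = True
(Q iff not P) xor not ((Q -> P) nor P) = False xor True = True
Thus S3 is true.

Count: 2.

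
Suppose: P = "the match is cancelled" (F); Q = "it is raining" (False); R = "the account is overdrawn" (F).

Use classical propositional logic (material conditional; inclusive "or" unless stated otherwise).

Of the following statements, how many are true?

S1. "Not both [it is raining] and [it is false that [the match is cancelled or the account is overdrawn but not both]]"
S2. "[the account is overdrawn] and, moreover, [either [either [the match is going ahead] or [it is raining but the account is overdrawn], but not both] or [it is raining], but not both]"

S1: This is Q nand not (P xor R).

P xor R = False xor False = False
not (P xor R) = not False = True
Q nand not (P xor R) = False nand True = True
Thus S1 is true.

S2: In symbols: R and ((not P xor (Q and R)) xor Q)

not P = not False = True
Q and R = False and False = False
not P xor (Q and R) = True xor False = True
(not P xor (Q and R)) xor Q = True xor False = True
R and ((not P xor (Q and R)) xor Q) = False and True = False
Hence S2 is false.

Count: 1.

1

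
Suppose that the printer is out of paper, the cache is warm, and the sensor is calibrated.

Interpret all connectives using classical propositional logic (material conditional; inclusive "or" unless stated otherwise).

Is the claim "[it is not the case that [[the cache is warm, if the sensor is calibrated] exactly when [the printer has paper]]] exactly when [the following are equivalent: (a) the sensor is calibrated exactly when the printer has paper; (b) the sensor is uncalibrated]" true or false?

The statement is true.

Let R = "the sensor is calibrated" (T), Q = "the cache is warm" (T), P = "the printer has paper" (F).
This is ~((R -> Q) <-> P) <-> ((R <-> P) <-> ~R).

R -> Q = T -> T = T
(R -> Q) <-> P = T <-> F = F
~((R -> Q) <-> P) = ~F = T
R <-> P = T <-> F = F
~R = ~T = F
(R <-> P) <-> ~R = F <-> F = T
~((R -> Q) <-> P) <-> ((R <-> P) <-> ~R) = T <-> T = T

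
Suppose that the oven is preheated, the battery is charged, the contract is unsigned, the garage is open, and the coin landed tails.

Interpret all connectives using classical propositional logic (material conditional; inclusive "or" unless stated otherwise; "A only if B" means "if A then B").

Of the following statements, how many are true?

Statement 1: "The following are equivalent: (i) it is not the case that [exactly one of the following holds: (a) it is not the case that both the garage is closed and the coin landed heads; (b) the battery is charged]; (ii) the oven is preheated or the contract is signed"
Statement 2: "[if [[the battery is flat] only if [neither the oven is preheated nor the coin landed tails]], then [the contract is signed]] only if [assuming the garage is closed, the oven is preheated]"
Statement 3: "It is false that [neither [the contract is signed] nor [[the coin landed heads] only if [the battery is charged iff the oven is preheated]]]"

Let S = "the garage is closed" (F), U = "the coin landed heads" (F), Q = "the battery is charged" (T), P = "the oven is preheated" (T), R = "the contract is signed" (F).

Statement 1: Formalization: ~((S nand U) xor Q) <-> (P | R)

S nand U = F nand F = T
(S nand U) xor Q = T xor T = F
~((S nand U) xor Q) = ~F = T
P | R = T | F = T
~((S nand U) xor Q) <-> (P | R) = T <-> T = T
Thus Statement 1 is true.

Statement 2: In symbols: ((~Q -> (P nor ~U)) -> R) -> (S -> P)

~Q = ~T = F
~U = ~F = T
P nor ~U = T nor T = F
~Q -> (P nor ~U) = F -> F = T
(~Q -> (P nor ~U)) -> R = T -> F = F
S -> P = F -> T = T
((~Q -> (P nor ~U)) -> R) -> (S -> P) = F -> T = T
So Statement 2 is true.

Statement 3: This is ~(R nor (U -> (Q <-> P))).

Q <-> P = T <-> T = T
U -> (Q <-> P) = F -> T = T
R nor (U -> (Q <-> P)) = F nor T = F
~(R nor (U -> (Q <-> P))) = ~F = T
Hence Statement 3 is true.

True statements: 3 (Statement 1, Statement 2, Statement 3).

3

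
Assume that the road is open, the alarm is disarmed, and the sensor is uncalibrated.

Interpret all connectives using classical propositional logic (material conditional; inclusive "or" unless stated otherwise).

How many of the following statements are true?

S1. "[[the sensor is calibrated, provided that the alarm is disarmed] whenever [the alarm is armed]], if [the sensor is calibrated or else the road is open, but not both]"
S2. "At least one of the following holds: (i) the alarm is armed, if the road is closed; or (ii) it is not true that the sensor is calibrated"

Let N = "the sensor is calibrated" (F), P = "the road is closed" (F), S = "the alarm is armed" (F).

S1: In symbols: (N xor ~P) -> (S -> (~S -> N))

~P = ~F = T
N xor ~P = F xor T = T
~S = ~F = T
~S -> N = T -> F = F
S -> (~S -> N) = F -> F = T
(N xor ~P) -> (S -> (~S -> N)) = T -> T = T
Thus S1 is true.

S2: In symbols: (P -> S) | ~N

P -> S = F -> F = T
~N = ~F = T
(P -> S) | ~N = T | T = T
Hence S2 is true.

Count: 2.

2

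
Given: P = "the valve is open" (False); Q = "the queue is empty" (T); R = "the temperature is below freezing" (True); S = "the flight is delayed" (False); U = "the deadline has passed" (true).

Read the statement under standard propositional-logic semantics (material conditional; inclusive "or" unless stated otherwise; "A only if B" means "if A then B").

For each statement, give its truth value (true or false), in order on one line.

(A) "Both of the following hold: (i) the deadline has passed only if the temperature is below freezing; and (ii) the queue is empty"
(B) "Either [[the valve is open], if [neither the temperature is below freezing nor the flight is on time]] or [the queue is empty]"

(A): Formalization: (U -> R) and Q

U -> R = True -> True = True
(U -> R) and Q = True and True = True
Hence (A) is true.

(B): In symbols: ((R nor not S) -> P) or Q

not S = not False = True
R nor not S = True nor True = False
(R nor not S) -> P = False -> False = True
((R nor not S) -> P) or Q = True or True = True
Thus (B) is true.

(A) T; (B) T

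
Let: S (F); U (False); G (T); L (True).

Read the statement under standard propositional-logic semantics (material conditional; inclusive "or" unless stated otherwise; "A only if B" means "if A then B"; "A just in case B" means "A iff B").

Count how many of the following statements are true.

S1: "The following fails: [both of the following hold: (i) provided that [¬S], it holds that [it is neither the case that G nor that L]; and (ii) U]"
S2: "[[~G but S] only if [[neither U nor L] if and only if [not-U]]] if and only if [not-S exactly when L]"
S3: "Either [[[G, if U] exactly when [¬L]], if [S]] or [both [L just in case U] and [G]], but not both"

3

S1: Parsed as not ((not S -> (G nor L)) and U)

not S = not False = True
G nor L = True nor True = False
not S -> (G nor L) = True -> False = False
(not S -> (G nor L)) and U = False and False = False
not ((not S -> (G nor L)) and U) = not False = True
Hence S1 is true.

S2: In symbols: ((not G and S) -> ((U nor L) iff not U)) iff (not S iff L)

not G = not True = False
not G and S = False and False = False
U nor L = False nor True = False
not U = not False = True
(U nor L) iff not U = False iff True = False
(not G and S) -> ((U nor L) iff not U) = False -> False = True
not S = not False = True
not S iff L = True iff True = True
((not G and S) -> ((U nor L) iff not U)) iff (not S iff L) = True iff True = True
Hence S2 is true.

S3: Formalization: (S -> ((U -> G) iff not L)) xor ((L iff U) and G)

U -> G = False -> True = True
not L = not True = False
(U -> G) iff not L = True iff False = False
S -> ((U -> G) iff not L) = False -> False = True
L iff U = True iff False = False
(L iff U) and G = False and True = False
(S -> ((U -> G) iff not L)) xor ((L iff U) and G) = True xor False = True
Thus S3 is true.

True statements: 3.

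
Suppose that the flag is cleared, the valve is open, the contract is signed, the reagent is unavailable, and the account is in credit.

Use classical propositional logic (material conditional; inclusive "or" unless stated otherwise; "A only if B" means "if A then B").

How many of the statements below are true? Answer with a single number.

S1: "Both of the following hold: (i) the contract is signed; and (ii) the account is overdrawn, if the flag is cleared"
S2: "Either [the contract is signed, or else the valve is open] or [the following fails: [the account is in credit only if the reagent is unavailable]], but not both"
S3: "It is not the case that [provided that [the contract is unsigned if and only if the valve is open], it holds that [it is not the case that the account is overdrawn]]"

1

Let P = "the contract is signed" (True), G = "the flag is set" (False), D = "the account is overdrawn" (False), V = "the valve is open" (True), Q = "the reagent is available" (False).

S1: In symbols: P and (not G -> D)

not G = not False = True
not G -> D = True -> False = False
P and (not G -> D) = True and False = False
Thus S1 is false.

S2: Formalization: (P or V) xor not (not D -> not Q)

P or V = True or True = True
not D = not False = True
not Q = not False = True
not D -> not Q = True -> True = True
not (not D -> not Q) = not True = False
(P or V) xor not (not D -> not Q) = True xor False = True
Thus S2 is true.

S3: Formalization: not ((not P iff V) -> not D)

not P = not True = False
not P iff V = False iff True = False
not D = not False = True
(not P iff V) -> not D = False -> True = True
not ((not P iff V) -> not D) = not True = False
Thus S3 is false.

True statements: 1 (S2).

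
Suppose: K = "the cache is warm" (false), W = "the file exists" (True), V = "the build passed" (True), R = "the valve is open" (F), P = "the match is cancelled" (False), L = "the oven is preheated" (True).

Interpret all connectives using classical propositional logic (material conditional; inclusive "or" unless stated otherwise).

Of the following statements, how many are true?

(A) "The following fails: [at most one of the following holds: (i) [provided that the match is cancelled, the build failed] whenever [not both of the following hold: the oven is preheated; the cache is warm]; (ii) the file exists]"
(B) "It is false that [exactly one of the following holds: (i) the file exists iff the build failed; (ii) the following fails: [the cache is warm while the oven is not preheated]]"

(A): Formalization: ~(((L nand K) -> (P -> ~V)) nand W)

L nand K = T nand F = T
~V = ~T = F
P -> ~V = F -> F = T
(L nand K) -> (P -> ~V) = T -> T = T
((L nand K) -> (P -> ~V)) nand W = T nand T = F
~(((L nand K) -> (P -> ~V)) nand W) = ~F = T
Hence (A) is true.

(B): In symbols: ~((W <-> ~V) xor ~(K & ~L))

~V = ~T = F
W <-> ~V = T <-> F = F
~L = ~T = F
K & ~L = F & F = F
~(K & ~L) = ~F = T
(W <-> ~V) xor ~(K & ~L) = F xor T = T
~((W <-> ~V) xor ~(K & ~L)) = ~T = F
Hence (B) is false.

1 of the 2 statements is true ((A)).

1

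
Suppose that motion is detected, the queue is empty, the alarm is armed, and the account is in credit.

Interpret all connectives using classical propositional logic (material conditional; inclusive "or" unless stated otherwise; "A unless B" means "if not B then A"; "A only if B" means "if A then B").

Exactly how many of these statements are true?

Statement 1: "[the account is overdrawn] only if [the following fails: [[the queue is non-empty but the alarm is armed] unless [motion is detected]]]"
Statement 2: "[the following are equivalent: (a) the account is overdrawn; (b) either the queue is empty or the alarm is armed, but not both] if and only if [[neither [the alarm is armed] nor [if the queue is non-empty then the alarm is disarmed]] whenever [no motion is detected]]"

2

Let M = "the account is overdrawn" (False), V = "the queue is empty" (True), L = "the alarm is armed" (True), S = "motion is detected" (True).

Statement 1: In symbols: M -> not ((not V and L) or S)

not V = not True = False
not V and L = False and True = False
(not V and L) or S = False or True = True
not ((not V and L) or S) = not True = False
M -> not ((not V and L) or S) = False -> False = True
Thus Statement 1 is true.

Statement 2: This is (M iff (V xor L)) iff (not S -> (L nor (not V -> not L))).

V xor L = True xor True = False
M iff (V xor L) = False iff False = True
not S = not True = False
not V = not True = False
not L = not True = False
not V -> not L = False -> False = True
L nor (not V -> not L) = True nor True = False
not S -> (L nor (not V -> not L)) = False -> False = True
(M iff (V xor L)) iff (not S -> (L nor (not V -> not L))) = True iff True = True
Hence Statement 2 is true.

2 of the 2 statements are true (Statement 1, Statement 2).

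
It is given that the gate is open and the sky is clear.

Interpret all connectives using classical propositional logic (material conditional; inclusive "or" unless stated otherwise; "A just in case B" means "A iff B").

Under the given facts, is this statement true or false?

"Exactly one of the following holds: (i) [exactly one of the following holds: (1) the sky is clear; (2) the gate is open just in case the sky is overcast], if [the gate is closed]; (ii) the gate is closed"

True

Let R = "the gate is open" (T), N = "the sky is overcast" (F).
Formalization: (¬R → (¬N ⊕ (R ↔ N))) ⊕ ¬R

¬R = ¬T = F
¬N = ¬F = T
R ↔ N = T ↔ F = F
¬N ⊕ (R ↔ N) = T ⊕ F = T
¬R → (¬N ⊕ (R ↔ N)) = F → T = T
¬R = ¬T = F
(¬R → (¬N ⊕ (R ↔ N))) ⊕ ¬R = T ⊕ F = T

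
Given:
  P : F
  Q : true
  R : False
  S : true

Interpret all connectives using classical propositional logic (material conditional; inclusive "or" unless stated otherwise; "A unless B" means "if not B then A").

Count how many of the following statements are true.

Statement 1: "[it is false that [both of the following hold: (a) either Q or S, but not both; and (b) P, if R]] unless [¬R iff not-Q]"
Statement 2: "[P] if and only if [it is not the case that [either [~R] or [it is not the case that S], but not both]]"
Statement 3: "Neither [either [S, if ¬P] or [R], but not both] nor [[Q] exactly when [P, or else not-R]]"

2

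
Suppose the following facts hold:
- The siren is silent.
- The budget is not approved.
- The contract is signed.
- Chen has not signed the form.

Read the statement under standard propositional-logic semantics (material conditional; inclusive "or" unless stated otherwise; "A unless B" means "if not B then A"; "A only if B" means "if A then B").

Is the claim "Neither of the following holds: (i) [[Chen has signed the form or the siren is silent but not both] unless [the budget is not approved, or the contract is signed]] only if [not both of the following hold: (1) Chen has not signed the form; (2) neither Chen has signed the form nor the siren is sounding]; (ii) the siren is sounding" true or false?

True

Let H = "Chen has signed the form" (False), R = "the siren is sounding" (False), U = "the budget is approved" (False), G = "the contract is signed" (True).
Formalization: (((H xor not R) or (not U or G)) -> (not H nand (H nor R))) nor R

not R = not False = True
H xor not R = False xor True = True
not U = not False = True
not U or G = True or True = True
(H xor not R) or (not U or G) = True or True = True
not H = not False = True
H nor R = False nor False = True
not H nand (H nor R) = True nand True = False
((H xor not R) or (not U or G)) -> (not H nand (H nor R)) = True -> False = False
(((H xor not R) or (not U or G)) -> (not H nand (H nor R))) nor R = False nor False = True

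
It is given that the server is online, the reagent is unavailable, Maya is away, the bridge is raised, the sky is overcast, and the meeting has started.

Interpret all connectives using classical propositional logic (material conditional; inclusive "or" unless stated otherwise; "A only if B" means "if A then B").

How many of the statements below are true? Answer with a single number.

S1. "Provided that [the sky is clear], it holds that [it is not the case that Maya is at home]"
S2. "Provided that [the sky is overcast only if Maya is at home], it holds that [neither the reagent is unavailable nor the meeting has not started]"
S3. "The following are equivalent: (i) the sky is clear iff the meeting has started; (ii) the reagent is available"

Let Q = "the sky is overcast" (T), L = "Maya is at home" (F), R = "the reagent is available" (F), H = "the meeting has started" (T).

S1: Parsed as ¬Q → ¬L

¬Q = ¬T = F
¬L = ¬F = T
¬Q → ¬L = F → T = T
So S1 is true.

S2: In symbols: (Q → L) → (¬R ↓ ¬H)

Q → L = T → F = F
¬R = ¬F = T
¬H = ¬T = F
¬R ↓ ¬H = T ↓ F = F
(Q → L) → (¬R ↓ ¬H) = F → F = T
Thus S2 is true.

S3: In symbols: (¬Q ↔ H) ↔ R

¬Q = ¬T = F
¬Q ↔ H = F ↔ T = F
(¬Q ↔ H) ↔ R = F ↔ F = T
Hence S3 is true.

True statements: 3.

3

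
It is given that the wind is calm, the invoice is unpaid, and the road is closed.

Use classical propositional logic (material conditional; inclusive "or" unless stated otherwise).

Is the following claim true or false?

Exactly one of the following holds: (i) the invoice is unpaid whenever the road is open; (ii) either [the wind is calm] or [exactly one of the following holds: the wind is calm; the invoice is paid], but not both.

Let R = "the road is closed" (T), Q = "the invoice is paid" (F), P = "the wind is strong" (F).
Formalization: (¬R → ¬Q) ⊕ (¬P ⊕ (¬P ⊕ Q))

¬R = ¬T = F
¬Q = ¬F = T
¬R → ¬Q = F → T = T
¬P = ¬F = T
¬P = ¬F = T
¬P ⊕ Q = T ⊕ F = T
¬P ⊕ (¬P ⊕ Q) = T ⊕ T = F
(¬R → ¬Q) ⊕ (¬P ⊕ (¬P ⊕ Q)) = T ⊕ F = T

The statement is true.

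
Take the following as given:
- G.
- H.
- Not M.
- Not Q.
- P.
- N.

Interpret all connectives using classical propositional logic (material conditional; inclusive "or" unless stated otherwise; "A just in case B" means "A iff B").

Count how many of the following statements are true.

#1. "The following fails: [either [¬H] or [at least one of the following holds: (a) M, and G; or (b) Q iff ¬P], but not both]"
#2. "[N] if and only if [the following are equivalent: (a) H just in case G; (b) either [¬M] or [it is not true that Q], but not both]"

#1: Parsed as ¬(¬H ⊕ ((M ∧ G) ∨ (Q ↔ ¬P)))

¬H = ¬T = F
M ∧ G = F ∧ T = F
¬P = ¬T = F
Q ↔ ¬P = F ↔ F = T
(M ∧ G) ∨ (Q ↔ ¬P) = F ∨ T = T
¬H ⊕ ((M ∧ G) ∨ (Q ↔ ¬P)) = F ⊕ T = T
¬(¬H ⊕ ((M ∧ G) ∨ (Q ↔ ¬P))) = ¬T = F
Thus #1 is false.

#2: This is N ↔ ((H ↔ G) ↔ (¬M ⊕ ¬Q)).

H ↔ G = T ↔ T = T
¬M = ¬F = T
¬Q = ¬F = T
¬M ⊕ ¬Q = T ⊕ T = F
(H ↔ G) ↔ (¬M ⊕ ¬Q) = T ↔ F = F
N ↔ ((H ↔ G) ↔ (¬M ⊕ ¬Q)) = T ↔ F = F
Thus #2 is false.

True statements: 0 (none).

0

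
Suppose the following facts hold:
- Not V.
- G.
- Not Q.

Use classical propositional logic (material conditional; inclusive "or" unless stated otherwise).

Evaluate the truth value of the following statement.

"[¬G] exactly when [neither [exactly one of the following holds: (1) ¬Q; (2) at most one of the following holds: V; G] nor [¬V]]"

True

In symbols: not G iff ((not Q xor (V nand G)) nor not V)

not G = not True = False
not Q = not False = True
V nand G = False nand True = True
not Q xor (V nand G) = True xor True = False
not V = not False = True
(not Q xor (V nand G)) nor not V = False nor True = False
not G iff ((not Q xor (V nand G)) nor not V) = False iff False = True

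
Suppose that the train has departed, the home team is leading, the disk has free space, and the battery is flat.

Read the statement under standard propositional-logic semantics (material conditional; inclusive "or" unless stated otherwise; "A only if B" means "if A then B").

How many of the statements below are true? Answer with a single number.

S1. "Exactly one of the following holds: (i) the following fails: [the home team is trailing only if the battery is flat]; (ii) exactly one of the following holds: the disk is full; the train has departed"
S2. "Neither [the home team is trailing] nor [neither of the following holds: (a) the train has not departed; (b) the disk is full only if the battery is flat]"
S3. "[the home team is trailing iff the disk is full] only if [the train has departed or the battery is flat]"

Let Q = "the home team is leading" (True), S = "the battery is charged" (False), R = "the disk is full" (False), P = "the train has departed" (True).

S1: In symbols: not (not Q -> not S) xor (R xor P)

not Q = not True = False
not S = not False = True
not Q -> not S = False -> True = True
not (not Q -> not S) = not True = False
R xor P = False xor True = True
not (not Q -> not S) xor (R xor P) = False xor True = True
Hence S1 is true.

S2: Parsed as not Q nor (not P nor (R -> not S))

not Q = not True = False
not P = not True = False
not S = not False = True
R -> not S = False -> True = True
not P nor (R -> not S) = False nor True = False
not Q nor (not P nor (R -> not S)) = False nor False = True
Hence S2 is true.

S3: Formalization: (not Q iff R) -> (P or not S)

not Q = not True = False
not Q iff R = False iff False = True
not S = not False = True
P or not S = True or True = True
(not Q iff R) -> (P or not S) = True -> True = True
So S3 is true.

True statements: 3 (S1, S2, S3).

3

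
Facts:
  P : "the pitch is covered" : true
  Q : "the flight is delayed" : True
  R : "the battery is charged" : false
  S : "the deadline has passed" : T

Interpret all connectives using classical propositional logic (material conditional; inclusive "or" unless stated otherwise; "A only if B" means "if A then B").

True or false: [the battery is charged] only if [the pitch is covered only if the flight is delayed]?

Values: R=F, P=T, Q=T.
In symbols: R -> (P -> Q)

P -> Q = T -> T = T
R -> (P -> Q) = F -> T = T

True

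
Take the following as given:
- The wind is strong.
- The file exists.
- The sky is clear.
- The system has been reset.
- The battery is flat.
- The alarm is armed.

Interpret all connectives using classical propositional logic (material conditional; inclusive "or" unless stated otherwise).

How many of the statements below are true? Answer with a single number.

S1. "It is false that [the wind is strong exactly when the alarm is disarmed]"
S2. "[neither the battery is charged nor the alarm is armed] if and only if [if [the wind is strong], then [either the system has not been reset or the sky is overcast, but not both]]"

Let P = "the wind is strong" (T), V = "the alarm is armed" (T), U = "the battery is charged" (F), S = "the system has been reset" (T), R = "the sky is overcast" (F).

S1: Formalization: ¬(P ↔ ¬V)

¬V = ¬T = F
P ↔ ¬V = T ↔ F = F
¬(P ↔ ¬V) = ¬F = T
Hence S1 is true.

S2: Formalization: (U ↓ V) ↔ (P → (¬S ⊕ R))

U ↓ V = F ↓ T = F
¬S = ¬T = F
¬S ⊕ R = F ⊕ F = F
P → (¬S ⊕ R) = T → F = F
(U ↓ V) ↔ (P → (¬S ⊕ R)) = F ↔ F = T
Hence S2 is true.

True statements: 2.

2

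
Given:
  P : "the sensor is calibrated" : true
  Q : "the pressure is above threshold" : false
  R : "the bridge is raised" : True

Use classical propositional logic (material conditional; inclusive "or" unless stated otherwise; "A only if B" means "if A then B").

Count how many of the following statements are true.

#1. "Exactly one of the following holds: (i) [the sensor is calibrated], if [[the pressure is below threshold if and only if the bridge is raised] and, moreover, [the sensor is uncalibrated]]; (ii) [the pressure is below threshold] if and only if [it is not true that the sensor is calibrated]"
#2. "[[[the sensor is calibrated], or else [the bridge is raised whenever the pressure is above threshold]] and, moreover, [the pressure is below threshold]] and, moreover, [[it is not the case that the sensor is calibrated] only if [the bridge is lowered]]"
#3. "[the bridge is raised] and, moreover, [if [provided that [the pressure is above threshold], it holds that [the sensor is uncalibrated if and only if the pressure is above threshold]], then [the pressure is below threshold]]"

3

#1: Formalization: (((not Q iff R) and not P) -> P) xor (not Q iff not P)

not Q = not False = True
not Q iff R = True iff True = True
not P = not True = False
(not Q iff R) and not P = True and False = False
((not Q iff R) and not P) -> P = False -> True = True
not Q = not False = True
not P = not True = False
not Q iff not P = True iff False = False
(((not Q iff R) and not P) -> P) xor (not Q iff not P) = True xor False = True
So #1 is true.

#2: In symbols: ((P or (Q -> R)) and not Q) and (not P -> not R)

Q -> R = False -> True = True
P or (Q -> R) = True or True = True
not Q = not False = True
(P or (Q -> R)) and not Q = True and True = True
not P = not True = False
not R = not True = False
not P -> not R = False -> False = True
((P or (Q -> R)) and not Q) and (not P -> not R) = True and True = True
Hence #2 is true.

#3: In symbols: R and ((Q -> (not P iff Q)) -> not Q)

not P = not True = False
not P iff Q = False iff False = True
Q -> (not P iff Q) = False -> True = True
not Q = not False = True
(Q -> (not P iff Q)) -> not Q = True -> True = True
R and ((Q -> (not P iff Q)) -> not Q) = True and True = True
Hence #3 is true.

Count: 3.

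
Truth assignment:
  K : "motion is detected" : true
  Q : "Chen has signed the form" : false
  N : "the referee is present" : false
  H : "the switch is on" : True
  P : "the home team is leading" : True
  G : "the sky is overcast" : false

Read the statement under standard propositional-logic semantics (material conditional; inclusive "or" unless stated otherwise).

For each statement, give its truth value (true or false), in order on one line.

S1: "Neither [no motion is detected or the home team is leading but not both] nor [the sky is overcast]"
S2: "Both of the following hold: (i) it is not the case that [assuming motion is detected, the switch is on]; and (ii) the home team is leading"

S1: Formalization: (~K xor P) nor G

~K = ~T = F
~K xor P = F xor T = T
(~K xor P) nor G = T nor F = F
So S1 is false.

S2: Formalization: ~(K -> H) & P

K -> H = T -> T = T
~(K -> H) = ~T = F
~(K -> H) & P = F & T = F
So S2 is false.

S1 false, S2 false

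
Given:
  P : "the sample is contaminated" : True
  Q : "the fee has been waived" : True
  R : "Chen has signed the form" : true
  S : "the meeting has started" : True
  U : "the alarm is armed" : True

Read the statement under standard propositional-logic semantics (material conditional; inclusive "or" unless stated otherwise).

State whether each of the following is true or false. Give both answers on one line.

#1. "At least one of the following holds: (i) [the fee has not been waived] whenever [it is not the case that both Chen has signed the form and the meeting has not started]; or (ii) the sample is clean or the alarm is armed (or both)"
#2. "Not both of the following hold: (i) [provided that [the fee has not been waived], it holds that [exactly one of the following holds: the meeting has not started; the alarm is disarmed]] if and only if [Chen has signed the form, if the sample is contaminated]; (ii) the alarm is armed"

#1: Formalization: ((R nand not S) -> not Q) or (not P or U)

not S = not True = False
R nand not S = True nand False = True
not Q = not True = False
(R nand not S) -> not Q = True -> False = False
not P = not True = False
not P or U = False or True = True
((R nand not S) -> not Q) or (not P or U) = False or True = True
Thus #1 is true.

#2: This is ((not Q -> (not S xor not U)) iff (P -> R)) nand U.

not Q = not True = False
not S = not True = False
not U = not True = False
not S xor not U = False xor False = False
not Q -> (not S xor not U) = False -> False = True
P -> R = True -> True = True
(not Q -> (not S xor not U)) iff (P -> R) = True iff True = True
((not Q -> (not S xor not U)) iff (P -> R)) nand U = True nand True = False
So #2 is false.

#1 T / #2 F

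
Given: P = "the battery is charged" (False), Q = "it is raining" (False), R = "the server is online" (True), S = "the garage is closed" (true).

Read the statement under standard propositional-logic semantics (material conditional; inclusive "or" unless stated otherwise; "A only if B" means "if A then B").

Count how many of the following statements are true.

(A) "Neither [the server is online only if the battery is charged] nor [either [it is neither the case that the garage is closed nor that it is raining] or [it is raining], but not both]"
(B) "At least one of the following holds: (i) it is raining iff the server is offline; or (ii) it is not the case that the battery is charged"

(A): Formalization: (R → P) ↓ ((S ↓ Q) ⊕ Q)

R → P = T → F = F
S ↓ Q = T ↓ F = F
(S ↓ Q) ⊕ Q = F ⊕ F = F
(R → P) ↓ ((S ↓ Q) ⊕ Q) = F ↓ F = T
Hence (A) is true.

(B): In symbols: (Q ↔ ¬R) ∨ ¬P

¬R = ¬T = F
Q ↔ ¬R = F ↔ F = T
¬P = ¬F = T
(Q ↔ ¬R) ∨ ¬P = T ∨ T = T
So (B) is true.

Count: 2.

2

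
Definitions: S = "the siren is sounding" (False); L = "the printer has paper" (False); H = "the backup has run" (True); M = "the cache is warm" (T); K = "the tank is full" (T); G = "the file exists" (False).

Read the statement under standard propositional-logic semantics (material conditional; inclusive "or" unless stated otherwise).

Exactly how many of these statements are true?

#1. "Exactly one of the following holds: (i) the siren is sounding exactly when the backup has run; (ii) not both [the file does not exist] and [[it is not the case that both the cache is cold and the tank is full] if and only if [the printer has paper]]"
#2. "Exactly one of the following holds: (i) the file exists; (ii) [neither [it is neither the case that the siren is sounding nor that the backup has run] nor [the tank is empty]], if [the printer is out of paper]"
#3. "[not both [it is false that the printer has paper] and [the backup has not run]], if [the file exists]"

#1: Parsed as (S <-> H) xor (~G nand ((~M nand K) <-> L))

S <-> H = F <-> T = F
~G = ~F = T
~M = ~T = F
~M nand K = F nand T = T
(~M nand K) <-> L = T <-> F = F
~G nand ((~M nand K) <-> L) = T nand F = T
(S <-> H) xor (~G nand ((~M nand K) <-> L)) = F xor T = T
So #1 is true.

#2: This is G xor (~L -> ((S nor H) nor ~K)).

~L = ~F = T
S nor H = F nor T = F
~K = ~T = F
(S nor H) nor ~K = F nor F = T
~L -> ((S nor H) nor ~K) = T -> T = T
G xor (~L -> ((S nor H) nor ~K)) = F xor T = T
Thus #2 is true.

#3: This is G -> (~L nand ~H).

~L = ~F = T
~H = ~T = F
~L nand ~H = T nand F = T
G -> (~L nand ~H) = F -> T = T
So #3 is true.

True statements: 3.

3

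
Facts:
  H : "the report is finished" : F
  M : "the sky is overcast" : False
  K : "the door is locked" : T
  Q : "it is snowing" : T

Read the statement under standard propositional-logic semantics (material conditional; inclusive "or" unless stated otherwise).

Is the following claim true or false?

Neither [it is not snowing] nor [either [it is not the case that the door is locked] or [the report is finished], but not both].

True.

Values: Q=True, K=True, H=False.
This is not Q nor (not K xor H).

not Q = not True = False
not K = not True = False
not K xor H = False xor False = False
not Q nor (not K xor H) = False nor False = True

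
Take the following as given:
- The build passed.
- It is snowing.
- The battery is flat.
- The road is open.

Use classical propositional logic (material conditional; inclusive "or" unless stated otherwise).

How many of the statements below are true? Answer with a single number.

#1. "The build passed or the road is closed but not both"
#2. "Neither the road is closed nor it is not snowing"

Let W = "the build passed" (T), K = "the road is closed" (F), H = "it is snowing" (T).

#1: Formalization: W xor K

W xor K = T xor F = T
Hence #1 is true.

#2: In symbols: K nor ~H

~H = ~T = F
K nor ~H = F nor F = T
Thus #2 is true.

2 of the 2 statements are true.

2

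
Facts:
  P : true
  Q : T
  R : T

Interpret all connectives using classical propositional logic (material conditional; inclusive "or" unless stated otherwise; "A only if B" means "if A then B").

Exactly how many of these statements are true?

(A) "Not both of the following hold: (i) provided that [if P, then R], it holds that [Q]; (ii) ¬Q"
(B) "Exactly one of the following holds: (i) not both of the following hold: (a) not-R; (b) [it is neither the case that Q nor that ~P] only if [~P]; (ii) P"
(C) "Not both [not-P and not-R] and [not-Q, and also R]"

2

(A): In symbols: ((P -> R) -> Q) nand not Q

P -> R = True -> True = True
(P -> R) -> Q = True -> True = True
not Q = not True = False
((P -> R) -> Q) nand not Q = True nand False = True
Hence (A) is true.

(B): This is (not R nand ((Q nor not P) -> not P)) xor P.

not R = not True = False
not P = not True = False
Q nor not P = True nor False = False
not P = not True = False
(Q nor not P) -> not P = False -> False = True
not R nand ((Q nor not P) -> not P) = False nand True = True
(not R nand ((Q nor not P) -> not P)) xor P = True xor True = False
Thus (B) is false.

(C): This is (not P and not R) nand (not Q and R).

not P = not True = False
not R = not True = False
not P and not R = False and False = False
not Q = not True = False
not Q and R = False and True = False
(not P and not R) nand (not Q and R) = False nand False = True
Hence (C) is true.

Count: 2.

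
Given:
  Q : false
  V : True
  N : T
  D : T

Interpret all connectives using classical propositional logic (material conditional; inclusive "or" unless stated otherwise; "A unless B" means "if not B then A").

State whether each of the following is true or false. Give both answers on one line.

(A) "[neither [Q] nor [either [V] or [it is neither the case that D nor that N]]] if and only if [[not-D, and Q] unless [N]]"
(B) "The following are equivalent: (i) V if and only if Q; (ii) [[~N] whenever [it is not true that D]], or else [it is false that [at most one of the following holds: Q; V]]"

(A) False, (B) False

(A): This is (Q ↓ (V ∨ (D ↓ N))) ↔ ((¬D ∧ Q) ∨ N).

D ↓ N = T ↓ T = F
V ∨ (D ↓ N) = T ∨ F = T
Q ↓ (V ∨ (D ↓ N)) = F ↓ T = F
¬D = ¬T = F
¬D ∧ Q = F ∧ F = F
(¬D ∧ Q) ∨ N = F ∨ T = T
(Q ↓ (V ∨ (D ↓ N))) ↔ ((¬D ∧ Q) ∨ N) = F ↔ T = F
Thus (A) is false.

(B): This is (V ↔ Q) ↔ ((¬D → ¬N) ∨ ¬(Q ↑ V)).

V ↔ Q = T ↔ F = F
¬D = ¬T = F
¬N = ¬T = F
¬D → ¬N = F → F = T
Q ↑ V = F ↑ T = T
¬(Q ↑ V) = ¬T = F
(¬D → ¬N) ∨ ¬(Q ↑ V) = T ∨ F = T
(V ↔ Q) ↔ ((¬D → ¬N) ∨ ¬(Q ↑ V)) = F ↔ T = F
Thus (B) is false.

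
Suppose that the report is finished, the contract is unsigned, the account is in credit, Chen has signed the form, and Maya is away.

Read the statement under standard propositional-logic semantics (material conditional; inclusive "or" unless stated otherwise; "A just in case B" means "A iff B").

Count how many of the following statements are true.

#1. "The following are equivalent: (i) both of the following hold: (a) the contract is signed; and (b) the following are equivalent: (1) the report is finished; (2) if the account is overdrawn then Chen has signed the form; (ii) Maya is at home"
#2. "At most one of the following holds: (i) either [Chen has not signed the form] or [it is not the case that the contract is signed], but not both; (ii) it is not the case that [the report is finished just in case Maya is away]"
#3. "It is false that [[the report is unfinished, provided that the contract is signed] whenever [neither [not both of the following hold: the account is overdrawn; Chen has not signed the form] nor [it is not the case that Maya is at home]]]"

Let Q = "the contract is signed" (F), P = "the report is finished" (T), R = "the account is overdrawn" (F), S = "Chen has signed the form" (T), U = "Maya is at home" (F).

#1: Formalization: (Q & (P <-> (R -> S))) <-> U

R -> S = F -> T = T
P <-> (R -> S) = T <-> T = T
Q & (P <-> (R -> S)) = F & T = F
(Q & (P <-> (R -> S))) <-> U = F <-> F = T
So #1 is true.

#2: This is (~S xor ~Q) nand ~(P <-> ~U).

~S = ~T = F
~Q = ~F = T
~S xor ~Q = F xor T = T
~U = ~F = T
P <-> ~U = T <-> T = T
~(P <-> ~U) = ~T = F
(~S xor ~Q) nand ~(P <-> ~U) = T nand F = T
Thus #2 is true.

#3: In symbols: ~(((R nand ~S) nor ~U) -> (Q -> ~P))

~S = ~T = F
R nand ~S = F nand F = T
~U = ~F = T
(R nand ~S) nor ~U = T nor T = F
~P = ~T = F
Q -> ~P = F -> F = T
((R nand ~S) nor ~U) -> (Q -> ~P) = F -> T = T
~(((R nand ~S) nor ~U) -> (Q -> ~P)) = ~T = F
So #3 is false.

True statements: 2.

2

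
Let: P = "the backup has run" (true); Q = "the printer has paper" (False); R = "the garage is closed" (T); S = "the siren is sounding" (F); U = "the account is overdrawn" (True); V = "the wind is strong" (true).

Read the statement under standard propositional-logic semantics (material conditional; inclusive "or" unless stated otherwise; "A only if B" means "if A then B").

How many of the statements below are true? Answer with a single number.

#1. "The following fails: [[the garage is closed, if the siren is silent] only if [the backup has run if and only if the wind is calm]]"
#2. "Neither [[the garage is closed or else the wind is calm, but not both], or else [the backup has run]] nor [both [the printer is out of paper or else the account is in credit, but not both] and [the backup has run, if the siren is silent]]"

1

#1: In symbols: not ((not S -> R) -> (P iff not V))

not S = not False = True
not S -> R = True -> True = True
not V = not True = False
P iff not V = True iff False = False
(not S -> R) -> (P iff not V) = True -> False = False
not ((not S -> R) -> (P iff not V)) = not False = True
So #1 is true.

#2: This is ((R xor not V) or P) nor ((not Q xor not U) and (not S -> P)).

not V = not True = False
R xor not V = True xor False = True
(R xor not V) or P = True or True = True
not Q = not False = True
not U = not True = False
not Q xor not U = True xor False = True
not S = not False = True
not S -> P = True -> True = True
(not Q xor not U) and (not S -> P) = True and True = True
((R xor not V) or P) nor ((not Q xor not U) and (not S -> P)) = True nor True = False
So #2 is false.

1 of the 2 statements is true (#1).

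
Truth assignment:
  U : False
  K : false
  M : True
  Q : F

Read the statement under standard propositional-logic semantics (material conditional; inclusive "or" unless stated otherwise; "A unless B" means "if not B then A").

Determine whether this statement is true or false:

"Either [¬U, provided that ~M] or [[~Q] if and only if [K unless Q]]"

True.

Values: M=T, U=F, Q=F, K=F.
In symbols: (~M -> ~U) | (~Q <-> (K | Q))

~M = ~T = F
~U = ~F = T
~M -> ~U = F -> T = T
~Q = ~F = T
K | Q = F | F = F
~Q <-> (K | Q) = T <-> F = F
(~M -> ~U) | (~Q <-> (K | Q)) = T | F = T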